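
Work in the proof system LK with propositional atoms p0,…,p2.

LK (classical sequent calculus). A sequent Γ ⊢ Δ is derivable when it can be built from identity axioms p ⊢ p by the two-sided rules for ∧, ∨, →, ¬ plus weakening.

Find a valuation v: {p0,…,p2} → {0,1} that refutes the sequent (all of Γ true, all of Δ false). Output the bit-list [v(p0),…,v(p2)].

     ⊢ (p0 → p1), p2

Truth-table refutation:
  v=000: Γ:[] Δ:[(p0 → p1)=T, p2=F] refutes=False
  v=001: Γ:[] Δ:[(p0 → p1)=T, p2=T] refutes=False
  v=010: Γ:[] Δ:[(p0 → p1)=T, p2=F] refutes=False
  v=011: Γ:[] Δ:[(p0 → p1)=T, p2=T] refutes=False
  v=100: Γ:[] Δ:[(p0 → p1)=F, p2=F] refutes=True  ← countermodel

Result: [1, 0, 0]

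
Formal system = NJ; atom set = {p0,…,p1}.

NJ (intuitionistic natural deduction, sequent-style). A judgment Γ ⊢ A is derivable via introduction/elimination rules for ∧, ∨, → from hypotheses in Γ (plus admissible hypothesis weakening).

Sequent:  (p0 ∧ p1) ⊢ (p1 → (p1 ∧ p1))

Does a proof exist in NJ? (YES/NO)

Proof tree:
[→I] (p0 ∧ p1) ⊢ (p1 → (p1 ∧ p1))
  [∧I] p1, (p0 ∧ p1) ⊢ (p1 ∧ p1)
    [Wk] p1, (p0 ∧ p1) ⊢ p1
      [Ax] p1 ⊢ p1
    [Ax] p1 ⊢ p1

Result: YES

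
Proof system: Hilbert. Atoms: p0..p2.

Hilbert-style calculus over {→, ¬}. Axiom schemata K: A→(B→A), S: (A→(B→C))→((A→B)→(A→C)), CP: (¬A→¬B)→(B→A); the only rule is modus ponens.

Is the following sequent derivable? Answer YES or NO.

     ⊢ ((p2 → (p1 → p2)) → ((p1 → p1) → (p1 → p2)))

Enumerate valuations to refute Γ ⊢ Δ:
  v=000: Γ:[] Δ:[((p2 → (p1 → p2)) → ((p1 → p1) → (p1 → p2)))=T] refutes=False
  v=001: Γ:[] Δ:[((p2 → (p1 → p2)) → ((p1 → p1) → (p1 → p2)))=T] refutes=False
  v=010: Γ:[] Δ:[((p2 → (p1 → p2)) → ((p1 → p1) → (p1 → p2)))=F] refutes=True  ← countermodel

Result: NO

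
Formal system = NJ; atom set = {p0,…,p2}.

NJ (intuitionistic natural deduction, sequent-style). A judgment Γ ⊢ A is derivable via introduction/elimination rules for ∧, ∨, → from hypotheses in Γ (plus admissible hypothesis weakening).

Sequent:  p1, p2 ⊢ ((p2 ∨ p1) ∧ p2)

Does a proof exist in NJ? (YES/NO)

Derivation trace:
[∧I] p1, p2 ⊢ ((p2 ∨ p1) ∧ p2)
  [∨I₂] p1 ⊢ (p2 ∨ p1)
    [Ax] p1 ⊢ p1
  [Ax] p2 ⊢ p2

Result: YES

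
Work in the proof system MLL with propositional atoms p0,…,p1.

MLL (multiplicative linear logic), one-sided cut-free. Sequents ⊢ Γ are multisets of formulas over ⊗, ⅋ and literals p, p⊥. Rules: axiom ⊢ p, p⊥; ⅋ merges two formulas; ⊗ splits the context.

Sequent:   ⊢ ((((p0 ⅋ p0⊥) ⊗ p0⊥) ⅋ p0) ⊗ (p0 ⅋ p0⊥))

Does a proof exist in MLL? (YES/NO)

Derivation trace:
[⊗]  ⊢ ((((p0 ⅋ p0⊥) ⊗ p0⊥) ⅋ p0) ⊗ (p0 ⅋ p0⊥))
  [⅋]  ⊢ (((p0 ⅋ p0⊥) ⊗ p0⊥) ⅋ p0)
    [⊗]  ⊢ p0, ((p0 ⅋ p0⊥) ⊗ p0⊥)
      [⅋]  ⊢ (p0 ⅋ p0⊥)
        [Ax]  ⊢ p0, p0⊥
      [Ax]  ⊢ p0, p0⊥
  [⅋]  ⊢ (p0 ⅋ p0⊥)
    [Ax]  ⊢ p0, p0⊥

Result: YES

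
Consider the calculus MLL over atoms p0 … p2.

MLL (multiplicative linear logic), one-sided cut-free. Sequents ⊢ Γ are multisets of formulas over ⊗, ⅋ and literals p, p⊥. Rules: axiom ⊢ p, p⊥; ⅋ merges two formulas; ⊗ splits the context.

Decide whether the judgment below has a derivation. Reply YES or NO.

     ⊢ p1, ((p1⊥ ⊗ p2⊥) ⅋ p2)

Derivation trace:
[⅋]  ⊢ p1, ((p1⊥ ⊗ p2⊥) ⅋ p2)
  [⊗]  ⊢ p1, p2, (p1⊥ ⊗ p2⊥)
    [Ax]  ⊢ p1, p1⊥
    [Ax]  ⊢ p2, p2⊥

Result: YES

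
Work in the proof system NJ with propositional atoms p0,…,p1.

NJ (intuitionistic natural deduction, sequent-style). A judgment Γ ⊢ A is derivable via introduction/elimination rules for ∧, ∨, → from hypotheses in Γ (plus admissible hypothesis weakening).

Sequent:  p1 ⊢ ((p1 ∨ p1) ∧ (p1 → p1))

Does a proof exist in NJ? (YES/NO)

Derivation (root first):
[∧I] p1 ⊢ ((p1 ∨ p1) ∧ (p1 → p1))
  [∨I₁] p1 ⊢ (p1 ∨ p1)
    [Ax] p1 ⊢ p1
  [→I]  ⊢ (p1 → p1)
    [Ax] p1 ⊢ p1

Result: YES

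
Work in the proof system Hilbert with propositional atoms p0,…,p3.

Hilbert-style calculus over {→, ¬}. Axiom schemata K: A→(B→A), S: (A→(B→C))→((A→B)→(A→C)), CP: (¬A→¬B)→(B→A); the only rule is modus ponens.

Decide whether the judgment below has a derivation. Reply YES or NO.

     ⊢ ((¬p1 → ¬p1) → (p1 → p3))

Search for a countermodel by truth-table:
  v=0000: Γ:[] Δ:[((¬p1 → ¬p1) → (p1 → p3))=T] refutes=False
  v=0001: Γ:[] Δ:[((¬p1 → ¬p1) → (p1 → p3))=T] refutes=False
  v=0010: Γ:[] Δ:[((¬p1 → ¬p1) → (p1 → p3))=T] refutes=False
  v=0011: Γ:[] Δ:[((¬p1 → ¬p1) → (p1 → p3))=T] refutes=False
  v=0100: Γ:[] Δ:[((¬p1 → ¬p1) → (p1 → p3))=F] refutes=True  ← countermodel

Result: NO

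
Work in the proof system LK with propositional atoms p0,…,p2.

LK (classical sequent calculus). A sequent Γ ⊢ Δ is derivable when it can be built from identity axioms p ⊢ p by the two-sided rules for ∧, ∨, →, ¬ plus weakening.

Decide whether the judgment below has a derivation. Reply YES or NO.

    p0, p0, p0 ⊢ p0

Derivation (root first):
[WL] p0, p0, p0 ⊢ p0
  [WL] p0, p0 ⊢ p0
    [Ax] p0 ⊢ p0

Result: YES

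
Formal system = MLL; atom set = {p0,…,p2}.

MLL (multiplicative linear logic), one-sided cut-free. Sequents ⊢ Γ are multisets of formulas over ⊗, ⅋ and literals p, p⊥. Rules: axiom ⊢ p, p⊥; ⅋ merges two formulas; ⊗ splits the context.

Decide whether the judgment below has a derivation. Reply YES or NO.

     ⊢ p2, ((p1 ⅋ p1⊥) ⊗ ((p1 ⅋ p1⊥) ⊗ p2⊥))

Proof tree:
[⊗]  ⊢ p2, ((p1 ⅋ p1⊥) ⊗ ((p1 ⅋ p1⊥) ⊗ p2⊥))
  [⅋]  ⊢ (p1 ⅋ p1⊥)
    [Ax]  ⊢ p1, p1⊥
  [⊗]  ⊢ p2, ((p1 ⅋ p1⊥) ⊗ p2⊥)
    [⅋]  ⊢ (p1 ⅋ p1⊥)
      [Ax]  ⊢ p1, p1⊥
    [Ax]  ⊢ p2, p2⊥

Result: YES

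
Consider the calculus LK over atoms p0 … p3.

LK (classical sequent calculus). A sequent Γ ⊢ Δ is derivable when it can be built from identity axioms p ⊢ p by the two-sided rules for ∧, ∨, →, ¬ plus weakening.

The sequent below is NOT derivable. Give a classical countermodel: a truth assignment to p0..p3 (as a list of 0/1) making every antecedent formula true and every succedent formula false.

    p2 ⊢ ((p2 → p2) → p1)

Truth-table refutation:
  v=0000: Γ:[p2=F] Δ:[((p2 → p2) → p1)=F] refutes=False
  v=0001: Γ:[p2=F] Δ:[((p2 → p2) → p1)=F] refutes=False
  v=0010: Γ:[p2=T] Δ:[((p2 → p2) → p1)=F] refutes=True  ← countermodel

Result: [0, 0, 1, 0]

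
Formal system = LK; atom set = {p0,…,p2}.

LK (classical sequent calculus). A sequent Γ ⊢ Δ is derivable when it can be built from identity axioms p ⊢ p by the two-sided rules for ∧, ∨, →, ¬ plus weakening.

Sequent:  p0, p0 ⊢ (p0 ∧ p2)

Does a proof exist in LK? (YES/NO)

Enumerate valuations to refute Γ ⊢ Δ:
  v=000: Γ:[p0=F, p0=F] Δ:[(p0 ∧ p2)=F] refutes=False
  v=001: Γ:[p0=F, p0=F] Δ:[(p0 ∧ p2)=F] refutes=False
  v=010: Γ:[p0=F, p0=F] Δ:[(p0 ∧ p2)=F] refutes=False
  v=011: Γ:[p0=F, p0=F] Δ:[(p0 ∧ p2)=F] refutes=False
  v=100: Γ:[p0=T, p0=T] Δ:[(p0 ∧ p2)=F] refutes=True  ← countermodel

Result: NO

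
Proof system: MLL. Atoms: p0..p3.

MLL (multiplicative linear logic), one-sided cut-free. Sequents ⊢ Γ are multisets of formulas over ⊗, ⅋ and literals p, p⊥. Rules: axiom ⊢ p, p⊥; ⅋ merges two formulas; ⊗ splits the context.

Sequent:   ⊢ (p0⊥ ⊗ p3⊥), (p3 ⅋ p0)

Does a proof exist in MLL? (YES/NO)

Derivation trace:
[⅋]  ⊢ (p0⊥ ⊗ p3⊥), (p3 ⅋ p0)
  [⊗]  ⊢ p0, p3, (p0⊥ ⊗ p3⊥)
    [Ax]  ⊢ p0, p0⊥
    [Ax]  ⊢ p3, p3⊥

Result: YES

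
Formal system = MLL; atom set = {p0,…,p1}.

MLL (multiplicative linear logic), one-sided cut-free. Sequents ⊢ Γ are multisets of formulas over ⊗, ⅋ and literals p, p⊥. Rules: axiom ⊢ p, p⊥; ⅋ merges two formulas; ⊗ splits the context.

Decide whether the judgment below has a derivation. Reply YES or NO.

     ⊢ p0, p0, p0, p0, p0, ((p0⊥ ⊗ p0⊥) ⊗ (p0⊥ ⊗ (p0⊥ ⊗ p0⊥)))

Derivation trace:
[⊗]  ⊢ p0, p0, p0, p0, p0, ((p0⊥ ⊗ p0⊥) ⊗ (p0⊥ ⊗ (p0⊥ ⊗ p0⊥)))
  [⊗]  ⊢ p0, p0, (p0⊥ ⊗ p0⊥)
    [Ax]  ⊢ p0, p0⊥
    [Ax]  ⊢ p0, p0⊥
  [⊗]  ⊢ p0, p0, p0, (p0⊥ ⊗ (p0⊥ ⊗ p0⊥))
    [Ax]  ⊢ p0, p0⊥
    [⊗]  ⊢ p0, p0, (p0⊥ ⊗ p0⊥)
      [Ax]  ⊢ p0, p0⊥
      [Ax]  ⊢ p0, p0⊥

Result: YES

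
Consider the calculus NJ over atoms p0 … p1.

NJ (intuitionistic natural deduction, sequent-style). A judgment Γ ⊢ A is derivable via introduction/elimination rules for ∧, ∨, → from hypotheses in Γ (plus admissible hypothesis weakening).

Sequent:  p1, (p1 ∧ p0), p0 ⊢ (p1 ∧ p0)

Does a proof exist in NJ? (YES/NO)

Derivation (root first):
[∧I] p1, (p1 ∧ p0), p0 ⊢ (p1 ∧ p0)
  [Ax] p1 ⊢ p1
  [Wk] p0, (p1 ∧ p0) ⊢ p0
    [Ax] p0 ⊢ p0

Result: YES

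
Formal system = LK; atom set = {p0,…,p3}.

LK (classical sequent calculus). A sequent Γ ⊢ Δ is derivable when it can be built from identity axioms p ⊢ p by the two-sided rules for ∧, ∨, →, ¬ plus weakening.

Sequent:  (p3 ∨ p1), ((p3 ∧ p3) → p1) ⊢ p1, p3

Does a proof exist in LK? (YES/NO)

Derivation (root first):
[→L] (p3 ∨ p1), ((p3 ∧ p3) → p1) ⊢ p1, p3
  [∨L] (p3 ∨ p1) ⊢ p1, p3, (p3 ∧ p3)
    [∧R] p3 ⊢ (p3 ∧ p3)
      [Ax] p3 ⊢ p3
      [Ax] p3 ⊢ p3
    [WR] p1 ⊢ p1, p3
      [Ax] p1 ⊢ p1
  [WR] p1 ⊢ p1, p3
    [Ax] p1 ⊢ p1

Result: YES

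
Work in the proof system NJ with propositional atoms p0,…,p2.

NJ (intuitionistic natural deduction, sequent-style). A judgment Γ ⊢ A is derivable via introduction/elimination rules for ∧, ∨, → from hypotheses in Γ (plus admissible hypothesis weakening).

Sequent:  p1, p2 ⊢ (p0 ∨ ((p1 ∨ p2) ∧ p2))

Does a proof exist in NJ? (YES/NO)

Derivation trace:
[∨I₂] p1, p2 ⊢ (p0 ∨ ((p1 ∨ p2) ∧ p2))
  [∧I] p1, p2 ⊢ ((p1 ∨ p2) ∧ p2)
    [Wk] p1, p2 ⊢ (p1 ∨ p2)
      [∨I₁] p1 ⊢ (p1 ∨ p2)
        [Ax] p1 ⊢ p1
    [Ax] p2 ⊢ p2

Result: YES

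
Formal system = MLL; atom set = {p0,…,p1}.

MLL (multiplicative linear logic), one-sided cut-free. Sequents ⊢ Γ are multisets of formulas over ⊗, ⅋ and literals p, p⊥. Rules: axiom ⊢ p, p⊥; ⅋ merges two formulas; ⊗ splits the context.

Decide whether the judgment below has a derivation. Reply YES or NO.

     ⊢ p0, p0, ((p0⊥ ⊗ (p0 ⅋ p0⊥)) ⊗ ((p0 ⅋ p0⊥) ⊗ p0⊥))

Derivation (root first):
[⊗]  ⊢ p0, p0, ((p0⊥ ⊗ (p0 ⅋ p0⊥)) ⊗ ((p0 ⅋ p0⊥) ⊗ p0⊥))
  [⊗]  ⊢ p0, (p0⊥ ⊗ (p0 ⅋ p0⊥))
    [Ax]  ⊢ p0, p0⊥
    [⅋]  ⊢ (p0 ⅋ p0⊥)
      [Ax]  ⊢ p0, p0⊥
  [⊗]  ⊢ p0, ((p0 ⅋ p0⊥) ⊗ p0⊥)
    [⅋]  ⊢ (p0 ⅋ p0⊥)
      [Ax]  ⊢ p0, p0⊥
    [Ax]  ⊢ p0, p0⊥

Result: YES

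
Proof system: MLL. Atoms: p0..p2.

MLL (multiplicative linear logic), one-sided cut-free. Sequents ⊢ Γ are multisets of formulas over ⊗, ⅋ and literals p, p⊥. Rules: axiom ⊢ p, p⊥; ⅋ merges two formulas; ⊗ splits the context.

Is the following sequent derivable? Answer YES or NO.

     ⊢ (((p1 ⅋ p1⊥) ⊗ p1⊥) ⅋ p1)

Proof tree:
[⅋]  ⊢ (((p1 ⅋ p1⊥) ⊗ p1⊥) ⅋ p1)
  [⊗]  ⊢ p1, ((p1 ⅋ p1⊥) ⊗ p1⊥)
    [⅋]  ⊢ (p1 ⅋ p1⊥)
      [Ax]  ⊢ p1, p1⊥
    [Ax]  ⊢ p1, p1⊥

Result: YES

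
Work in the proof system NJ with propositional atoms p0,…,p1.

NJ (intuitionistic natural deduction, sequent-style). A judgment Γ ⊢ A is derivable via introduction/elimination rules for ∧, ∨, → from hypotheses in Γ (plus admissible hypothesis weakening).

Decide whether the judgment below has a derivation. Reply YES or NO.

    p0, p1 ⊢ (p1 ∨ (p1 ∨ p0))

Derivation (root first):
[Wk] p0, p1 ⊢ (p1 ∨ (p1 ∨ p0))
  [∨I₂] p0 ⊢ (p1 ∨ (p1 ∨ p0))
    [∨I₂] p0 ⊢ (p1 ∨ p0)
      [Ax] p0 ⊢ p0

Result: YES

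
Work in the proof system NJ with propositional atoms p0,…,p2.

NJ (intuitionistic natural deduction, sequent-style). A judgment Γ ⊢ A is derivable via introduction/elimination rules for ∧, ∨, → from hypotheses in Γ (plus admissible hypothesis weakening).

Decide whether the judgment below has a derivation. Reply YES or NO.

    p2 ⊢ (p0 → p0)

Derivation trace:
[Wk] p2 ⊢ (p0 → p0)
  [→I]  ⊢ (p0 → p0)
    [Ax] p0 ⊢ p0

Result: YES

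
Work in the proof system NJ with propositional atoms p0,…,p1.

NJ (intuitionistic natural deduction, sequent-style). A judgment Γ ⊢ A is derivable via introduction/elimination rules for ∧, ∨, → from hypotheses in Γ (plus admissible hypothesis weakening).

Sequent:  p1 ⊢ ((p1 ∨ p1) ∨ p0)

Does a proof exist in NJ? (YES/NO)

Derivation trace:
[∨I₁] p1 ⊢ ((p1 ∨ p1) ∨ p0)
  [∨I₁] p1 ⊢ (p1 ∨ p1)
    [Ax] p1 ⊢ p1

Result: YES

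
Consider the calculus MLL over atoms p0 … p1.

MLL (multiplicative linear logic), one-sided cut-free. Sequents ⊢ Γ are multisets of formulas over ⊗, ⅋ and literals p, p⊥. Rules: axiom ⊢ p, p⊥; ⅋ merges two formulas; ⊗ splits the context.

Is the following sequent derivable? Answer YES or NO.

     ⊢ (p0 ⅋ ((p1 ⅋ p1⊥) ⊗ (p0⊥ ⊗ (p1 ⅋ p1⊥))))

Proof tree:
[⅋]  ⊢ (p0 ⅋ ((p1 ⅋ p1⊥) ⊗ (p0⊥ ⊗ (p1 ⅋ p1⊥))))
  [⊗]  ⊢ p0, ((p1 ⅋ p1⊥) ⊗ (p0⊥ ⊗ (p1 ⅋ p1⊥)))
    [⅋]  ⊢ (p1 ⅋ p1⊥)
      [Ax]  ⊢ p1, p1⊥
    [⊗]  ⊢ p0, (p0⊥ ⊗ (p1 ⅋ p1⊥))
      [Ax]  ⊢ p0, p0⊥
      [⅋]  ⊢ (p1 ⅋ p1⊥)
        [Ax]  ⊢ p1, p1⊥

Result: YES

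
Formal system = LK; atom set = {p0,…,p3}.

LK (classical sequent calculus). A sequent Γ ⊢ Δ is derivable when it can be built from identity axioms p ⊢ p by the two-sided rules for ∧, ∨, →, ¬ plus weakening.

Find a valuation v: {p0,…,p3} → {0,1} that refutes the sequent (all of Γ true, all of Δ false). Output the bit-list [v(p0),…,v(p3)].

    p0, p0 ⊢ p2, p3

Enumerate valuations to refute Γ ⊢ Δ:
  v=0000: Γ:[p0=F, p0=F] Δ:[p2=F, p3=F] refutes=False
  v=0001: Γ:[p0=F, p0=F] Δ:[p2=F, p3=T] refutes=False
  v=0010: Γ:[p0=F, p0=F] Δ:[p2=T, p3=F] refutes=False
  v=0011: Γ:[p0=F, p0=F] Δ:[p2=T, p3=T] refutes=False
  v=0100: Γ:[p0=F, p0=F] Δ:[p2=F, p3=F] refutes=False
  v=0101: Γ:[p0=F, p0=F] Δ:[p2=F, p3=T] refutes=False
  v=0110: Γ:[p0=F, p0=F] Δ:[p2=T, p3=F] refutes=False
  v=0111: Γ:[p0=F, p0=F] Δ:[p2=T, p3=T] refutes=False
  v=1000: Γ:[p0=T, p0=T] Δ:[p2=F, p3=F] refutes=True  ← countermodel

Result: [1, 0, 0, 0]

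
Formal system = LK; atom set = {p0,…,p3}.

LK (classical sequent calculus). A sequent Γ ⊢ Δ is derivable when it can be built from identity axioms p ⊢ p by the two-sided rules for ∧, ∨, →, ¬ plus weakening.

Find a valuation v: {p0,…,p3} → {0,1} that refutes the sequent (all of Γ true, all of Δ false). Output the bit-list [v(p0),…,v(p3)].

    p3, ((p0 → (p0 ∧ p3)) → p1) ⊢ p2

Enumerate valuations to refute Γ ⊢ Δ:
  v=0000: Γ:[p3=F, ((p0 → (p0 ∧ p3)) → p1)=F] Δ:[p2=F] refutes=False
  v=0001: Γ:[p3=T, ((p0 → (p0 ∧ p3)) → p1)=F] Δ:[p2=F] refutes=False
  v=0010: Γ:[p3=F, ((p0 → (p0 ∧ p3)) → p1)=F] Δ:[p2=T] refutes=False
  v=0011: Γ:[p3=T, ((p0 → (p0 ∧ p3)) → p1)=F] Δ:[p2=T] refutes=False
  v=0100: Γ:[p3=F, ((p0 → (p0 ∧ p3)) → p1)=T] Δ:[p2=F] refutes=False
  v=0101: Γ:[p3=T, ((p0 → (p0 ∧ p3)) → p1)=T] Δ:[p2=F] refutes=True  ← countermodel

Result: [0, 1, 0, 1]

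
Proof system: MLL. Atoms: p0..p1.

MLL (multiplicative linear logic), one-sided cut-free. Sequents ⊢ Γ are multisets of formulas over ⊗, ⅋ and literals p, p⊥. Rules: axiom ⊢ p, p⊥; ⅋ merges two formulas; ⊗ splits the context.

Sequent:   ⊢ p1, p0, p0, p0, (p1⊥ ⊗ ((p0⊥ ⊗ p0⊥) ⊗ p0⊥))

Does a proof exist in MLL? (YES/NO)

Derivation (root first):
[⊗]  ⊢ p1, p0, p0, p0, (p1⊥ ⊗ ((p0⊥ ⊗ p0⊥) ⊗ p0⊥))
  [Ax]  ⊢ p1, p1⊥
  [⊗]  ⊢ p0, p0, p0, ((p0⊥ ⊗ p0⊥) ⊗ p0⊥)
    [⊗]  ⊢ p0, p0, (p0⊥ ⊗ p0⊥)
      [Ax]  ⊢ p0, p0⊥
      [Ax]  ⊢ p0, p0⊥
    [Ax]  ⊢ p0, p0⊥

Result: YES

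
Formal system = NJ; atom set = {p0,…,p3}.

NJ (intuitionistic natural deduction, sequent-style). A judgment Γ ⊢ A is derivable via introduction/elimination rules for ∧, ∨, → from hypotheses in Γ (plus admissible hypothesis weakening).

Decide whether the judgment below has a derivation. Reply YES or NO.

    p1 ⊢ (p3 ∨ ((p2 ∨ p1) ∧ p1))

Proof tree:
[∨I₂] p1 ⊢ (p3 ∨ ((p2 ∨ p1) ∧ p1))
  [∧I] p1 ⊢ ((p2 ∨ p1) ∧ p1)
    [∨I₂] p1 ⊢ (p2 ∨ p1)
      [Ax] p1 ⊢ p1
    [Ax] p1 ⊢ p1

Result: YES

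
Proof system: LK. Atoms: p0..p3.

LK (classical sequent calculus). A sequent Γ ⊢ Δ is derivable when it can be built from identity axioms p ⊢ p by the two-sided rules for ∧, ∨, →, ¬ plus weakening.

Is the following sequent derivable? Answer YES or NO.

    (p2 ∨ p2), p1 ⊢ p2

Proof tree:
[WL] (p2 ∨ p2), p1 ⊢ p2
  [∨L] (p2 ∨ p2) ⊢ p2
    [Ax] p2 ⊢ p2
    [Ax] p2 ⊢ p2

Result: YES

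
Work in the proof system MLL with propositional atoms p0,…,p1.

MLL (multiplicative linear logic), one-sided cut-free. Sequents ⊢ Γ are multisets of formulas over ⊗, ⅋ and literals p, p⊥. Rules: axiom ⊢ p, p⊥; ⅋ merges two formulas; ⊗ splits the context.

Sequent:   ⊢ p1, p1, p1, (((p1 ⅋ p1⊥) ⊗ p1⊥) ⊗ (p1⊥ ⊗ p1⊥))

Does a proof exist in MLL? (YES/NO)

Proof tree:
[⊗]  ⊢ p1, p1, p1, (((p1 ⅋ p1⊥) ⊗ p1⊥) ⊗ (p1⊥ ⊗ p1⊥))
  [⊗]  ⊢ p1, ((p1 ⅋ p1⊥) ⊗ p1⊥)
    [⅋]  ⊢ (p1 ⅋ p1⊥)
      [Ax]  ⊢ p1, p1⊥
    [Ax]  ⊢ p1, p1⊥
  [⊗]  ⊢ p1, p1, (p1⊥ ⊗ p1⊥)
    [Ax]  ⊢ p1, p1⊥
    [Ax]  ⊢ p1, p1⊥

Result: YES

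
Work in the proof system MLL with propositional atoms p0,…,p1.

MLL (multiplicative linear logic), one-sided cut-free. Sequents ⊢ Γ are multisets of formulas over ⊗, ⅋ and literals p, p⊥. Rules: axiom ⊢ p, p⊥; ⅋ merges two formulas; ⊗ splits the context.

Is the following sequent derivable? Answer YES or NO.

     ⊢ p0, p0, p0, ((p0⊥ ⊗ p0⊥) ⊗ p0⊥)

Derivation (root first):
[⊗]  ⊢ p0, p0, p0, ((p0⊥ ⊗ p0⊥) ⊗ p0⊥)
  [⊗]  ⊢ p0, p0, (p0⊥ ⊗ p0⊥)
    [Ax]  ⊢ p0, p0⊥
    [Ax]  ⊢ p0, p0⊥
  [Ax]  ⊢ p0, p0⊥

Result: YES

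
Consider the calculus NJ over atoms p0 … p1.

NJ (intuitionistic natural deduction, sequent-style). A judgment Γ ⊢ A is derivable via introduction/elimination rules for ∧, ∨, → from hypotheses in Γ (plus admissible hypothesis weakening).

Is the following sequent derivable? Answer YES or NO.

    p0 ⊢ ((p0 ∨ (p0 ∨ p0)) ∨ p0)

Derivation (root first):
[∨I₁] p0 ⊢ ((p0 ∨ (p0 ∨ p0)) ∨ p0)
  [∨I₂] p0 ⊢ (p0 ∨ (p0 ∨ p0))
    [∨I₁] p0 ⊢ (p0 ∨ p0)
      [Ax] p0 ⊢ p0

Result: YES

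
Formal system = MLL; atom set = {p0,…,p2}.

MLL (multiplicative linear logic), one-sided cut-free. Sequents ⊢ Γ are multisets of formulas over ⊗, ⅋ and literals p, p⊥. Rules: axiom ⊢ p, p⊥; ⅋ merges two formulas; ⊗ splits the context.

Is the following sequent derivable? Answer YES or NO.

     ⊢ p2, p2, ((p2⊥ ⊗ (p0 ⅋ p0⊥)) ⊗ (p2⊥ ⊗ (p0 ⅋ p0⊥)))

Proof tree:
[⊗]  ⊢ p2, p2, ((p2⊥ ⊗ (p0 ⅋ p0⊥)) ⊗ (p2⊥ ⊗ (p0 ⅋ p0⊥)))
  [⊗]  ⊢ p2, (p2⊥ ⊗ (p0 ⅋ p0⊥))
    [Ax]  ⊢ p2, p2⊥
    [⅋]  ⊢ (p0 ⅋ p0⊥)
      [Ax]  ⊢ p0, p0⊥
  [⊗]  ⊢ p2, (p2⊥ ⊗ (p0 ⅋ p0⊥))
    [Ax]  ⊢ p2, p2⊥
    [⅋]  ⊢ (p0 ⅋ p0⊥)
      [Ax]  ⊢ p0, p0⊥

Result: YES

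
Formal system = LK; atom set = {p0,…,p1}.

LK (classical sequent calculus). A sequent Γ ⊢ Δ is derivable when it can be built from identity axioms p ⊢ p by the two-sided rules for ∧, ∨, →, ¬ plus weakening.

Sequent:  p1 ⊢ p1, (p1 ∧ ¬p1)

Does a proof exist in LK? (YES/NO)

Derivation (root first):
[∧R] p1 ⊢ p1, (p1 ∧ ¬p1)
  [Ax] p1 ⊢ p1
  [¬R]  ⊢ p1, ¬p1
    [Ax] p1 ⊢ p1

Result: YES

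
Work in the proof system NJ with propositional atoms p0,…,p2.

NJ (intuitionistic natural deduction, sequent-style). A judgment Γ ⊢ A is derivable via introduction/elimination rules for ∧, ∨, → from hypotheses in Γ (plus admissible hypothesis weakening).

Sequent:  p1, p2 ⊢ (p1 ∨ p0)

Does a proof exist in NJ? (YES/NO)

Derivation (root first):
[∨I₁] p1, p2 ⊢ (p1 ∨ p0)
  [Wk] p1, p2 ⊢ p1
    [Ax] p1 ⊢ p1

Result: YES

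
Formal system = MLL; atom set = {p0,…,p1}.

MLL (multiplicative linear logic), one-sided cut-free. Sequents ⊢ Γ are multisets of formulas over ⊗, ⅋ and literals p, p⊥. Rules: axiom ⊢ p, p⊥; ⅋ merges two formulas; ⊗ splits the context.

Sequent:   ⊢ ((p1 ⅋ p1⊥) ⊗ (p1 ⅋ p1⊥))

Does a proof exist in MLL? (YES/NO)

Proof tree:
[⊗]  ⊢ ((p1 ⅋ p1⊥) ⊗ (p1 ⅋ p1⊥))
  [⅋]  ⊢ (p1 ⅋ p1⊥)
    [Ax]  ⊢ p1, p1⊥
  [⅋]  ⊢ (p1 ⅋ p1⊥)
    [Ax]  ⊢ p1, p1⊥

Result: YES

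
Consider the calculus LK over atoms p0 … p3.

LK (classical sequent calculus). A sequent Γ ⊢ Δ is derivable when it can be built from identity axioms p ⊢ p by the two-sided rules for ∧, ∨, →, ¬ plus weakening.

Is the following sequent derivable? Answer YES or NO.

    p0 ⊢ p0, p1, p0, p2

Derivation (root first):
[WR] p0 ⊢ p0, p1, p0, p2
  [WR] p0 ⊢ p0, p1, p0
    [WR] p0 ⊢ p0, p1
      [Ax] p0 ⊢ p0

Result: YES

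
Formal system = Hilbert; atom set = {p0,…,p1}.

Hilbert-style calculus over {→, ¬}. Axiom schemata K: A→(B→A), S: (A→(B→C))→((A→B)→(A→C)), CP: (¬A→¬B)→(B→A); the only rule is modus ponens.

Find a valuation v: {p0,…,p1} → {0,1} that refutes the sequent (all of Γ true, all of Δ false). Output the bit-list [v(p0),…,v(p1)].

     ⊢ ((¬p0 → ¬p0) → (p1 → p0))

Enumerate valuations to refute Γ ⊢ Δ:
  v=00: Γ:[] Δ:[((¬p0 → ¬p0) → (p1 → p0))=T] refutes=False
  v=01: Γ:[] Δ:[((¬p0 → ¬p0) → (p1 → p0))=F] refutes=True  ← countermodel

Result: [0, 1]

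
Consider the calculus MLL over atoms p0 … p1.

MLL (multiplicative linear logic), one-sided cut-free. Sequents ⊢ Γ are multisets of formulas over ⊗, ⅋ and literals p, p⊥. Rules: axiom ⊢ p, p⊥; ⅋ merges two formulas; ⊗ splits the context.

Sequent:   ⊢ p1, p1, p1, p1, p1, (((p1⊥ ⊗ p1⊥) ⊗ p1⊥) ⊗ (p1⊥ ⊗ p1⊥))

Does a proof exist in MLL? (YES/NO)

Derivation (root first):
[⊗]  ⊢ p1, p1, p1, p1, p1, (((p1⊥ ⊗ p1⊥) ⊗ p1⊥) ⊗ (p1⊥ ⊗ p1⊥))
  [⊗]  ⊢ p1, p1, p1, ((p1⊥ ⊗ p1⊥) ⊗ p1⊥)
    [⊗]  ⊢ p1, p1, (p1⊥ ⊗ p1⊥)
      [Ax]  ⊢ p1, p1⊥
      [Ax]  ⊢ p1, p1⊥
    [Ax]  ⊢ p1, p1⊥
  [⊗]  ⊢ p1, p1, (p1⊥ ⊗ p1⊥)
    [Ax]  ⊢ p1, p1⊥
    [Ax]  ⊢ p1, p1⊥

Result: YES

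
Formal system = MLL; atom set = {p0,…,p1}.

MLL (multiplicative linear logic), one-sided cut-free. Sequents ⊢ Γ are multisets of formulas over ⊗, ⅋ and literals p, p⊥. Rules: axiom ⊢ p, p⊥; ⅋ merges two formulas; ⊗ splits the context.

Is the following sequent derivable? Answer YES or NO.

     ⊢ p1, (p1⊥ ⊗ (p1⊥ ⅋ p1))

Proof tree:
[⊗]  ⊢ p1, (p1⊥ ⊗ (p1⊥ ⅋ p1))
  [Ax]  ⊢ p1, p1⊥
  [⅋]  ⊢ (p1⊥ ⅋ p1)
    [Ax]  ⊢ p1, p1⊥

Result: YES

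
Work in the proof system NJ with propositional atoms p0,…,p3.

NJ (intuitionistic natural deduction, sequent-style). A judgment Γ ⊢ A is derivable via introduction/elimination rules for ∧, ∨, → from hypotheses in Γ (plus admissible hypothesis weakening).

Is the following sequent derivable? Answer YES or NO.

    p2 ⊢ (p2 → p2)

Derivation (root first):
[→I] p2 ⊢ (p2 → p2)
  [Wk] p2, p2 ⊢ p2
    [Ax] p2 ⊢ p2

Result: YES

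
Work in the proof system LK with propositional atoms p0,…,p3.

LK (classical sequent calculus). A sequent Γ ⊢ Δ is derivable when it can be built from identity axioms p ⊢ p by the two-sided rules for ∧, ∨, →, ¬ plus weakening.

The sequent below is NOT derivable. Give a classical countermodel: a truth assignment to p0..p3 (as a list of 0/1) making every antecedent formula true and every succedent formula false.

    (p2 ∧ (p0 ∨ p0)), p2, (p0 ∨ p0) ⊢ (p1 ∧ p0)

Truth-table refutation:
  v=0000: Γ:[(p2 ∧ (p0 ∨ p0))=F, p2=F, (p0 ∨ p0)=F] Δ:[(p1 ∧ p0)=F] refutes=False
  v=0001: Γ:[(p2 ∧ (p0 ∨ p0))=F, p2=F, (p0 ∨ p0)=F] Δ:[(p1 ∧ p0)=F] refutes=False
  v=0010: Γ:[(p2 ∧ (p0 ∨ p0))=F, p2=T, (p0 ∨ p0)=F] Δ:[(p1 ∧ p0)=F] refutes=False
  v=0011: Γ:[(p2 ∧ (p0 ∨ p0))=F, p2=T, (p0 ∨ p0)=F] Δ:[(p1 ∧ p0)=F] refutes=False
  v=0100: Γ:[(p2 ∧ (p0 ∨ p0))=F, p2=F, (p0 ∨ p0)=F] Δ:[(p1 ∧ p0)=F] refutes=False
  v=0101: Γ:[(p2 ∧ (p0 ∨ p0))=F, p2=F, (p0 ∨ p0)=F] Δ:[(p1 ∧ p0)=F] refutes=False
  v=0110: Γ:[(p2 ∧ (p0 ∨ p0))=F, p2=T, (p0 ∨ p0)=F] Δ:[(p1 ∧ p0)=F] refutes=False
  v=0111: Γ:[(p2 ∧ (p0 ∨ p0))=F, p2=T, (p0 ∨ p0)=F] Δ:[(p1 ∧ p0)=F] refutes=False
  v=1000: Γ:[(p2 ∧ (p0 ∨ p0))=F, p2=F, (p0 ∨ p0)=T] Δ:[(p1 ∧ p0)=F] refutes=False
  v=1001: Γ:[(p2 ∧ (p0 ∨ p0))=F, p2=F, (p0 ∨ p0)=T] Δ:[(p1 ∧ p0)=F] refutes=False
  v=1010: Γ:[(p2 ∧ (p0 ∨ p0))=T, p2=T, (p0 ∨ p0)=T] Δ:[(p1 ∧ p0)=F] refutes=True  ← countermodel

Result: [1, 0, 1, 0]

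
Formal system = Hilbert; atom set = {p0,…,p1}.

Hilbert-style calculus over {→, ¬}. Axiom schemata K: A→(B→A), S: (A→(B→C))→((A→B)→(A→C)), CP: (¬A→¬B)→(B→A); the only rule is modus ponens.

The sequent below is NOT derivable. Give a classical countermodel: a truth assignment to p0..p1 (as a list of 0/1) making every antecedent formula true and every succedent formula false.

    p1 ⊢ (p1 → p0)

Search for a countermodel by truth-table:
  v=00: Γ:[p1=F] Δ:[(p1 → p0)=T] refutes=False
  v=01: Γ:[p1=T] Δ:[(p1 → p0)=F] refutes=True  ← countermodel

Result: [0, 1]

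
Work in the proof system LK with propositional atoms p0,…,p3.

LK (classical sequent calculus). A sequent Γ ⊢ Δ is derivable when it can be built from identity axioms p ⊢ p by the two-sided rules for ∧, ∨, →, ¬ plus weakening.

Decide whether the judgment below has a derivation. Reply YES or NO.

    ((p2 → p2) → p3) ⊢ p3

Derivation trace:
[→L] ((p2 → p2) → p3) ⊢ p3
  [→R]  ⊢ (p2 → p2)
    [Ax] p2 ⊢ p2
  [Ax] p3 ⊢ p3

Result: YES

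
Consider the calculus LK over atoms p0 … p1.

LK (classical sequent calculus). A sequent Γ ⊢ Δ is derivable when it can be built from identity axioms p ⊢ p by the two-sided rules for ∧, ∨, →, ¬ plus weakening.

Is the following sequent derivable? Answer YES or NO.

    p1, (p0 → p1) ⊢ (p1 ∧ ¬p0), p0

Proof tree:
[→L] p1, (p0 → p1) ⊢ (p1 ∧ ¬p0), p0
  [WR] p1 ⊢ p0, (p1 ∧ ¬p0), p0
    [∧R] p1 ⊢ p0, (p1 ∧ ¬p0)
      [Ax] p1 ⊢ p1
      [¬R]  ⊢ p0, ¬p0
        [Ax] p0 ⊢ p0
  [WR] p1 ⊢ p0, (p1 ∧ ¬p0), p0
    [∧R] p1 ⊢ p0, (p1 ∧ ¬p0)
      [Ax] p1 ⊢ p1
      [¬R]  ⊢ p0, ¬p0
        [Ax] p0 ⊢ p0

Result: YES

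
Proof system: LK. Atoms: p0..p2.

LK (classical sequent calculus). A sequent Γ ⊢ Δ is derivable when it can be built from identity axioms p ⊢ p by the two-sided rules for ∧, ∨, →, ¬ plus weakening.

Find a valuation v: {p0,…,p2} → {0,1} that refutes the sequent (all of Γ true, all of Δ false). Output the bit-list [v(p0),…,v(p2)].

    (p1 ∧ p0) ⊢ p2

Truth-table refutation:
  v=000: Γ:[(p1 ∧ p0)=F] Δ:[p2=F] refutes=False
  v=001: Γ:[(p1 ∧ p0)=F] Δ:[p2=T] refutes=False
  v=010: Γ:[(p1 ∧ p0)=F] Δ:[p2=F] refutes=False
  v=011: Γ:[(p1 ∧ p0)=F] Δ:[p2=T] refutes=False
  v=100: Γ:[(p1 ∧ p0)=F] Δ:[p2=F] refutes=False
  v=101: Γ:[(p1 ∧ p0)=F] Δ:[p2=T] refutes=False
  v=110: Γ:[(p1 ∧ p0)=T] Δ:[p2=F] refutes=True  ← countermodel

Result: [1, 1, 0]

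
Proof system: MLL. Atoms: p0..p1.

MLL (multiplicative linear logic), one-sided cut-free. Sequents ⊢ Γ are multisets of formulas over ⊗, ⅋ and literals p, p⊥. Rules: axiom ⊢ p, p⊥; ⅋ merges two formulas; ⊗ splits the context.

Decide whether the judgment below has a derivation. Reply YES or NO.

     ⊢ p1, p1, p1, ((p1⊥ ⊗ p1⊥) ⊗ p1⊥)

Derivation (root first):
[⊗]  ⊢ p1, p1, p1, ((p1⊥ ⊗ p1⊥) ⊗ p1⊥)
  [⊗]  ⊢ p1, p1, (p1⊥ ⊗ p1⊥)
    [Ax]  ⊢ p1, p1⊥
    [Ax]  ⊢ p1, p1⊥
  [Ax]  ⊢ p1, p1⊥

Result: YES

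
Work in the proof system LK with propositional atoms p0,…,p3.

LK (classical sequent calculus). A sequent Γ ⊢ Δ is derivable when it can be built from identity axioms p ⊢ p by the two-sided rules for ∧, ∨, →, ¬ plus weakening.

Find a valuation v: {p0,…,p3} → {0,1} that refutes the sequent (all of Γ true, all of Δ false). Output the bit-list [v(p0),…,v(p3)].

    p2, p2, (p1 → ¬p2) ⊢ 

Search for a countermodel by truth-table:
  v=0000: Γ:[p2=F, p2=F, (p1 → ¬p2)=T] Δ:[] refutes=False
  v=0001: Γ:[p2=F, p2=F, (p1 → ¬p2)=T] Δ:[] refutes=False
  v=0010: Γ:[p2=T, p2=T, (p1 → ¬p2)=T] Δ:[] refutes=True  ← countermodel

Result: [0, 0, 1, 0]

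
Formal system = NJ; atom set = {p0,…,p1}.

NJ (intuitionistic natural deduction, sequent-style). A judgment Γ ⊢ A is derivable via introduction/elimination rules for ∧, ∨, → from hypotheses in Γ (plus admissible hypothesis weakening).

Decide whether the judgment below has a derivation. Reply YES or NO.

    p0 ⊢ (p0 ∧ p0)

Derivation trace:
[∧I] p0 ⊢ (p0 ∧ p0)
  [Wk] p0, p0 ⊢ p0
    [Ax] p0 ⊢ p0
  [Wk] p0, p0 ⊢ p0
    [Ax] p0 ⊢ p0

Result: YES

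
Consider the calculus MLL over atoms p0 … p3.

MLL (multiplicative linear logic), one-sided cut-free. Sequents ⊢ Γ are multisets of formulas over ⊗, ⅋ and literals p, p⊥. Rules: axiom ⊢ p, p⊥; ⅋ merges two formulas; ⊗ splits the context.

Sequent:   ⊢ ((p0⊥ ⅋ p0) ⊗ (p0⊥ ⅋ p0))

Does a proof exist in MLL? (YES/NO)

Proof tree:
[⊗]  ⊢ ((p0⊥ ⅋ p0) ⊗ (p0⊥ ⅋ p0))
  [⅋]  ⊢ (p0⊥ ⅋ p0)
    [Ax]  ⊢ p0, p0⊥
  [⅋]  ⊢ (p0⊥ ⅋ p0)
    [Ax]  ⊢ p0, p0⊥

Result: YES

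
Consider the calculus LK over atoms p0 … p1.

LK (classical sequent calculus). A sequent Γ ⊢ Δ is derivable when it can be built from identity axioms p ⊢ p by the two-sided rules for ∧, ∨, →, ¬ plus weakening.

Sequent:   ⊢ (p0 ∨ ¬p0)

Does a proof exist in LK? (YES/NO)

Derivation (root first):
[∨R]  ⊢ (p0 ∨ ¬p0)
  [¬R]  ⊢ p0, ¬p0
    [Ax] p0 ⊢ p0

Result: YES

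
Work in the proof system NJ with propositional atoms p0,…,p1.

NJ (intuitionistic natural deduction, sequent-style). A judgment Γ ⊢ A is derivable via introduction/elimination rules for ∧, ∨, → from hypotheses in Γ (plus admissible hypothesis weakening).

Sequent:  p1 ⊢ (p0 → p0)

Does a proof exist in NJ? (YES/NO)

Derivation (root first):
[→I] p1 ⊢ (p0 → p0)
  [Wk] p0, p1 ⊢ p0
    [Ax] p0 ⊢ p0

Result: YES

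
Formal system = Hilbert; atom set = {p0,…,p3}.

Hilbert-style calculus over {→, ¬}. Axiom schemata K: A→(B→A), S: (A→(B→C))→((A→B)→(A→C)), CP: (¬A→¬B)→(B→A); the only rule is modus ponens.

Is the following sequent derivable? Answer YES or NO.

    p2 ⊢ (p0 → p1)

Search for a countermodel by truth-table:
  v=0000: Γ:[p2=F] Δ:[(p0 → p1)=T] refutes=False
  v=0001: Γ:[p2=F] Δ:[(p0 → p1)=T] refutes=False
  v=0010: Γ:[p2=T] Δ:[(p0 → p1)=T] refutes=False
  v=0011: Γ:[p2=T] Δ:[(p0 → p1)=T] refutes=False
  v=0100: Γ:[p2=F] Δ:[(p0 → p1)=T] refutes=False
  v=0101: Γ:[p2=F] Δ:[(p0 → p1)=T] refutes=False
  v=0110: Γ:[p2=T] Δ:[(p0 → p1)=T] refutes=False
  v=0111: Γ:[p2=T] Δ:[(p0 → p1)=T] refutes=False
  v=1000: Γ:[p2=F] Δ:[(p0 → p1)=F] refutes=False
  v=1001: Γ:[p2=F] Δ:[(p0 → p1)=F] refutes=False
  v=1010: Γ:[p2=T] Δ:[(p0 → p1)=F] refutes=True  ← countermodel

Result: NO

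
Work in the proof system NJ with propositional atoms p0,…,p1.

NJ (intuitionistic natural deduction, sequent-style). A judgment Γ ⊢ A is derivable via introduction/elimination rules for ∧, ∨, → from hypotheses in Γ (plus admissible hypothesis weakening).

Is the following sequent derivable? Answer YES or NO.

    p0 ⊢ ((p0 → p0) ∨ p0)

Derivation trace:
[∨I₁] p0 ⊢ ((p0 → p0) ∨ p0)
  [→I] p0 ⊢ (p0 → p0)
    [Wk] p0, p0 ⊢ p0
      [Ax] p0 ⊢ p0

Result: YES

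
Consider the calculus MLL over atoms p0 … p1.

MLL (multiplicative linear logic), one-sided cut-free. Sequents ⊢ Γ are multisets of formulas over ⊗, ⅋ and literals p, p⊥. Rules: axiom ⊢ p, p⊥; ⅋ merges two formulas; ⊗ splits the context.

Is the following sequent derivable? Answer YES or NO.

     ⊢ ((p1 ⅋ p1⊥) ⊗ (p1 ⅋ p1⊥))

Derivation trace:
[⊗]  ⊢ ((p1 ⅋ p1⊥) ⊗ (p1 ⅋ p1⊥))
  [⅋]  ⊢ (p1 ⅋ p1⊥)
    [Ax]  ⊢ p1, p1⊥
  [⅋]  ⊢ (p1 ⅋ p1⊥)
    [Ax]  ⊢ p1, p1⊥

Result: YES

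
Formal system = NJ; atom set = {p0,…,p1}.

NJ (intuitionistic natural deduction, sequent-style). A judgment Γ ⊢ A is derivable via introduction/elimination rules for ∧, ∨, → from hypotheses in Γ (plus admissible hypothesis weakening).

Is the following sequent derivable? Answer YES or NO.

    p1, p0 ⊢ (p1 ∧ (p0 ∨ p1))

Derivation (root first):
[∧I] p1, p0 ⊢ (p1 ∧ (p0 ∨ p1))
  [Ax] p1 ⊢ p1
  [∨I₁] p0 ⊢ (p0 ∨ p1)
    [Ax] p0 ⊢ p0

Result: YES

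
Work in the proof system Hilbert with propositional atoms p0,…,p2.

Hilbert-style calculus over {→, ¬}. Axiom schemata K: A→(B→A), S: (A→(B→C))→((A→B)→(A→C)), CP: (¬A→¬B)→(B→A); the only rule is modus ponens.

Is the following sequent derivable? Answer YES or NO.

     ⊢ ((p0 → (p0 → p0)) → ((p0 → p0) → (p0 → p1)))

Truth-table refutation:
  v=000: Γ:[] Δ:[((p0 → (p0 → p0)) → ((p0 → p0) → (p0 → p1)))=T] refutes=False
  v=001: Γ:[] Δ:[((p0 → (p0 → p0)) → ((p0 → p0) → (p0 → p1)))=T] refutes=False
  v=010: Γ:[] Δ:[((p0 → (p0 → p0)) → ((p0 → p0) → (p0 → p1)))=T] refutes=False
  v=011: Γ:[] Δ:[((p0 → (p0 → p0)) → ((p0 → p0) → (p0 → p1)))=T] refutes=False
  v=100: Γ:[] Δ:[((p0 → (p0 → p0)) → ((p0 → p0) → (p0 → p1)))=F] refutes=True  ← countermodel

Result: NO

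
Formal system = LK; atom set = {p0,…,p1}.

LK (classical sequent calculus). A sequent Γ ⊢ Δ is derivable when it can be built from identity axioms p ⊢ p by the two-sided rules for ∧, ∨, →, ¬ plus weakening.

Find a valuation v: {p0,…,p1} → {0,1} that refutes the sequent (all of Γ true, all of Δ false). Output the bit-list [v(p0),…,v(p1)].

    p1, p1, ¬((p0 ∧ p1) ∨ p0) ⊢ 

Truth-table refutation:
  v=00: Γ:[p1=F, p1=F, ¬((p0 ∧ p1) ∨ p0)=T] Δ:[] refutes=False
  v=01: Γ:[p1=T, p1=T, ¬((p0 ∧ p1) ∨ p0)=T] Δ:[] refutes=True  ← countermodel

Result: [0, 1]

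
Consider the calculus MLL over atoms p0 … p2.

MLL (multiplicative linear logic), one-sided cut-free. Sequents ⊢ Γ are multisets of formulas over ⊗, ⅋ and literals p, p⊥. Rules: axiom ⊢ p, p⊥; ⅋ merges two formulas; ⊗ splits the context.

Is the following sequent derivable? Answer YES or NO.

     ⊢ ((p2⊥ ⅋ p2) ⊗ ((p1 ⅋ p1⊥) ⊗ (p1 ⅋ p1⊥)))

Derivation trace:
[⊗]  ⊢ ((p2⊥ ⅋ p2) ⊗ ((p1 ⅋ p1⊥) ⊗ (p1 ⅋ p1⊥)))
  [⅋]  ⊢ (p2⊥ ⅋ p2)
    [Ax]  ⊢ p2, p2⊥
  [⊗]  ⊢ ((p1 ⅋ p1⊥) ⊗ (p1 ⅋ p1⊥))
    [⅋]  ⊢ (p1 ⅋ p1⊥)
      [Ax]  ⊢ p1, p1⊥
    [⅋]  ⊢ (p1 ⅋ p1⊥)
      [Ax]  ⊢ p1, p1⊥

Result: YES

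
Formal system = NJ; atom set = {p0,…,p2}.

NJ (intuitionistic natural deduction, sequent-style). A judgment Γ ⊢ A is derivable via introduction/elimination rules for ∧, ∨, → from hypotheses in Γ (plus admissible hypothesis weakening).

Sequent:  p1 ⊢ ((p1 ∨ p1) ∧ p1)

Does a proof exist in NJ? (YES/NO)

Proof tree:
[∧I] p1 ⊢ ((p1 ∨ p1) ∧ p1)
  [∨I₁] p1 ⊢ (p1 ∨ p1)
    [Ax] p1 ⊢ p1
  [Ax] p1 ⊢ p1

Result: YES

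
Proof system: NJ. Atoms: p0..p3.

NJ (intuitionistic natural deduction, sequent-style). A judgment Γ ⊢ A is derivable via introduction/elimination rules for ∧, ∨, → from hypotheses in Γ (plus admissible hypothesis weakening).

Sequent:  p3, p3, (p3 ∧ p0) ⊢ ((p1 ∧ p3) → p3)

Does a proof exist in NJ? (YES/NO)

Derivation trace:
[Wk] p3, p3, (p3 ∧ p0) ⊢ ((p1 ∧ p3) → p3)
  [Wk] p3, p3 ⊢ ((p1 ∧ p3) → p3)
    [→I] p3 ⊢ ((p1 ∧ p3) → p3)
      [Wk] p3, (p1 ∧ p3) ⊢ p3
        [Ax] p3 ⊢ p3

Result: YES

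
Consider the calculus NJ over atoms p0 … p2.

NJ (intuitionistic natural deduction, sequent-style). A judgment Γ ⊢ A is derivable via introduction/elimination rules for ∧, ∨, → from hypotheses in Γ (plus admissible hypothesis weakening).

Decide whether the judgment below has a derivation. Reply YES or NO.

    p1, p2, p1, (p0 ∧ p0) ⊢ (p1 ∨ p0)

Derivation trace:
[∨I₁] p1, p2, p1, (p0 ∧ p0) ⊢ (p1 ∨ p0)
  [Wk] p1, p2, p1, (p0 ∧ p0) ⊢ p1
    [Wk] p1, p2, p1 ⊢ p1
      [Wk] p1, p2 ⊢ p1
        [Ax] p1 ⊢ p1

Result: YES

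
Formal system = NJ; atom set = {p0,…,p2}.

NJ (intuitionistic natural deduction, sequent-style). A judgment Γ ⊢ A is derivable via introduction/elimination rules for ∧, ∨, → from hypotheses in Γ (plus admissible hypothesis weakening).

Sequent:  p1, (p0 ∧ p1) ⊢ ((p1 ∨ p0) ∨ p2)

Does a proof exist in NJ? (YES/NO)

Derivation (root first):
[∨I₁] p1, (p0 ∧ p1) ⊢ ((p1 ∨ p0) ∨ p2)
  [Wk] p1, (p0 ∧ p1) ⊢ (p1 ∨ p0)
    [∨I₁] p1 ⊢ (p1 ∨ p0)
      [Ax] p1 ⊢ p1

Result: YES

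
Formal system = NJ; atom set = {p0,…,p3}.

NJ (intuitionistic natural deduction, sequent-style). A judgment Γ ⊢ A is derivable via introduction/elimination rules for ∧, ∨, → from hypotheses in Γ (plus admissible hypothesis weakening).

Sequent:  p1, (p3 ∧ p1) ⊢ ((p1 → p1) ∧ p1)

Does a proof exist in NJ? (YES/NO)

Derivation trace:
[∧I] p1, (p3 ∧ p1) ⊢ ((p1 → p1) ∧ p1)
  [→I]  ⊢ (p1 → p1)
    [Ax] p1 ⊢ p1
  [Wk] p1, (p3 ∧ p1) ⊢ p1
    [Ax] p1 ⊢ p1

Result: YES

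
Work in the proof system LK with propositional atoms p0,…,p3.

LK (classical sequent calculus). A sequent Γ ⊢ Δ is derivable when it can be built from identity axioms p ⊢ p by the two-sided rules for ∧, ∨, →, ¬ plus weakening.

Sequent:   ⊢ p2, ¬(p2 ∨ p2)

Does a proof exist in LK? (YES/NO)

Derivation trace:
[¬R]  ⊢ p2, ¬(p2 ∨ p2)
  [∨L] (p2 ∨ p2) ⊢ p2
    [Ax] p2 ⊢ p2
    [Ax] p2 ⊢ p2

Result: YES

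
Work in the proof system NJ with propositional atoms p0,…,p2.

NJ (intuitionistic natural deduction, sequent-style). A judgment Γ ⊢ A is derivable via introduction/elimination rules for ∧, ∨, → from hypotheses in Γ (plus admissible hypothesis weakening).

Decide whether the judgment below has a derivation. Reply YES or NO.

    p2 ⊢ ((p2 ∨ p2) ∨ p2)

Derivation (root first):
[∨I₁] p2 ⊢ ((p2 ∨ p2) ∨ p2)
  [∨I₂] p2 ⊢ (p2 ∨ p2)
    [Ax] p2 ⊢ p2

Result: YES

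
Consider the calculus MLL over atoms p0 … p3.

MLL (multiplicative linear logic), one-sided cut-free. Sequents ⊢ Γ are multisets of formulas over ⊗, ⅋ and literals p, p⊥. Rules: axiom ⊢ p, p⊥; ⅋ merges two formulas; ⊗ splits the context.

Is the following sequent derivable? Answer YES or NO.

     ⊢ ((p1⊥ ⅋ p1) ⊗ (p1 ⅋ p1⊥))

Derivation trace:
[⊗]  ⊢ ((p1⊥ ⅋ p1) ⊗ (p1 ⅋ p1⊥))
  [⅋]  ⊢ (p1⊥ ⅋ p1)
    [Ax]  ⊢ p1, p1⊥
  [⅋]  ⊢ (p1 ⅋ p1⊥)
    [Ax]  ⊢ p1, p1⊥

Result: YES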